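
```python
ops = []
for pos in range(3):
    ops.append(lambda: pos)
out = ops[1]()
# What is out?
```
2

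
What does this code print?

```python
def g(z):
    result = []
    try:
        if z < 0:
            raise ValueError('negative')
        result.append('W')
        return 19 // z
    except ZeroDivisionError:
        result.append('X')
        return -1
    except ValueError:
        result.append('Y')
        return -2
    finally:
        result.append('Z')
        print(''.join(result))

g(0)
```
WXZ

z=0 causes ZeroDivisionError, caught, finally prints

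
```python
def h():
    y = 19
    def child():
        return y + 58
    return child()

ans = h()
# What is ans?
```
77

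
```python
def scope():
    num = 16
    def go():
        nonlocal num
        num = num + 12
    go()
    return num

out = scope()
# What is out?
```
28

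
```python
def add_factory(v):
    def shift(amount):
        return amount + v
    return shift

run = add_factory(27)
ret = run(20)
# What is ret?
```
47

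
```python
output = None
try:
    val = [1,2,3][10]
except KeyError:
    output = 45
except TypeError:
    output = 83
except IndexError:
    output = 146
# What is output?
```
146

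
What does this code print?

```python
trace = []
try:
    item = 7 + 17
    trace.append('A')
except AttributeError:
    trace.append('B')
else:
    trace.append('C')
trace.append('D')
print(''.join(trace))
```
ACD

else block runs when no exception occurs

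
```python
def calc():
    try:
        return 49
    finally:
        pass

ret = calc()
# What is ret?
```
49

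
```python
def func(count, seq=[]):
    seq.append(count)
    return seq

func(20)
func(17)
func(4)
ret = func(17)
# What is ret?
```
[20, 17, 4, 17]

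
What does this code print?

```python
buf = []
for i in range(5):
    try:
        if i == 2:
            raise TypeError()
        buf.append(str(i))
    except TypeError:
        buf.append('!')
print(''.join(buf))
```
01!34

Exception on i=2 caught, loop continues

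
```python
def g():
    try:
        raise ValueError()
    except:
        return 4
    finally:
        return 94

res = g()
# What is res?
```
94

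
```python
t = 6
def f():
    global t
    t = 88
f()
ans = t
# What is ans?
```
88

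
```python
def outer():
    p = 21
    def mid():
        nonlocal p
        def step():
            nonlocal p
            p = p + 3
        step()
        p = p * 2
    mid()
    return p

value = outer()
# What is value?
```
48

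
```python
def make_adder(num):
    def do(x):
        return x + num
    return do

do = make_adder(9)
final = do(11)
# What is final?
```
20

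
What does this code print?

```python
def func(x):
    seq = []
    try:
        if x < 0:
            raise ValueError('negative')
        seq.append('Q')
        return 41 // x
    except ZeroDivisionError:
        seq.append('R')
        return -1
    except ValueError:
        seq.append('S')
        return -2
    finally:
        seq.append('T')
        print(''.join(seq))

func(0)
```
QRT

x=0 causes ZeroDivisionError, caught, finally prints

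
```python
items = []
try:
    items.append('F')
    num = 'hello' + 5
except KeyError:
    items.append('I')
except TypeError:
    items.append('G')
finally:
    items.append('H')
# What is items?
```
['F', 'G', 'H']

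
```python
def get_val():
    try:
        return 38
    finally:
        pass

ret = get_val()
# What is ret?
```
38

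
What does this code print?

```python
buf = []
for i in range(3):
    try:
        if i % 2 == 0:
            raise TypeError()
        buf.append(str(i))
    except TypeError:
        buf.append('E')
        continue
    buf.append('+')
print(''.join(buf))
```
E1+E

continue in except skips rest of loop body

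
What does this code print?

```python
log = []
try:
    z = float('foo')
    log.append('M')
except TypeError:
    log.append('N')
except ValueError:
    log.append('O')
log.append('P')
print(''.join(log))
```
OP

ValueError is caught by its specific handler, not TypeError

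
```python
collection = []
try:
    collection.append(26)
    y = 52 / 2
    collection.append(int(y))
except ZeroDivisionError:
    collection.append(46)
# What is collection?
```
[26, 26]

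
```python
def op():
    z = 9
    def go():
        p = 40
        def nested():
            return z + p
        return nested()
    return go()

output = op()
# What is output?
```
49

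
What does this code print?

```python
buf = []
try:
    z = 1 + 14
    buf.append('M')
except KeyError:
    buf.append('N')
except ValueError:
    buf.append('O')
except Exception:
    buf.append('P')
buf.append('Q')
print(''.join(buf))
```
MQ

No exception, try block completes normally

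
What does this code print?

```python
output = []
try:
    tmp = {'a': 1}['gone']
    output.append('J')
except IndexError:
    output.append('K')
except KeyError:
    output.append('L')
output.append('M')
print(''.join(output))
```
LM

KeyError is caught by its specific handler, not IndexError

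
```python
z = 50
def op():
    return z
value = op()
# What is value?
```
50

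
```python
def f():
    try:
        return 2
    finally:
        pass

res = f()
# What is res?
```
2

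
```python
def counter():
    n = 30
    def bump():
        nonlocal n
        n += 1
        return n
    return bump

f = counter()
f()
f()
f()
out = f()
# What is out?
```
34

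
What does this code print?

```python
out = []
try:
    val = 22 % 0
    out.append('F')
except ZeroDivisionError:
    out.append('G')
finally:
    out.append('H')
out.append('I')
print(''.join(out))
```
GHI

finally always runs, even after exception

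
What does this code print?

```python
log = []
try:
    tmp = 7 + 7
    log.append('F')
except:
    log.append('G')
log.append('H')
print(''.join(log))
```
FH

No exception, try block completes normally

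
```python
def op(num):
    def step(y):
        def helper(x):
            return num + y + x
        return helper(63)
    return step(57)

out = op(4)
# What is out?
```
124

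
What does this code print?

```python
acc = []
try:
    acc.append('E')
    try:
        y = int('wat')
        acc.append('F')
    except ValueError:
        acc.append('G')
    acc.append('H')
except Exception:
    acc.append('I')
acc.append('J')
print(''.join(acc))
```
EGHJ

Inner exception caught by inner handler, outer continues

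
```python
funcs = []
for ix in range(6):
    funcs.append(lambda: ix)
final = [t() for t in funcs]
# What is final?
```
[5, 5, 5, 5, 5, 5]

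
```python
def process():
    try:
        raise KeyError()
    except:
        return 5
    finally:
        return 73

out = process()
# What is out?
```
73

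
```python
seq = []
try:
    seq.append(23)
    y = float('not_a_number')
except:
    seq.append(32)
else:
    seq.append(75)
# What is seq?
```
[23, 32]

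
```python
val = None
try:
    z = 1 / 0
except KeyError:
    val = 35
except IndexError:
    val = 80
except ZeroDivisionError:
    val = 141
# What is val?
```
141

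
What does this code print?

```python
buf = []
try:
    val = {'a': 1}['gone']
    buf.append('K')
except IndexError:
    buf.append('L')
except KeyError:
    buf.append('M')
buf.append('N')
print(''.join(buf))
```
MN

KeyError is caught by its specific handler, not IndexError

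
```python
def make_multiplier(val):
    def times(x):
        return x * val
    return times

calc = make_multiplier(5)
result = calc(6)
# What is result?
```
30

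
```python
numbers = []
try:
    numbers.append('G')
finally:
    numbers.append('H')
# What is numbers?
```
['G', 'H']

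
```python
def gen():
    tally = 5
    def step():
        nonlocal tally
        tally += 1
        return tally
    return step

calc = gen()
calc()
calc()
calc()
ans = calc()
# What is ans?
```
9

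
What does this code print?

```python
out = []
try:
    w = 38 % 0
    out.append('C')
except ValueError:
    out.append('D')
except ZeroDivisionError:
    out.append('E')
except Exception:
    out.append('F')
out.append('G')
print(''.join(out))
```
EG

ZeroDivisionError matches before generic Exception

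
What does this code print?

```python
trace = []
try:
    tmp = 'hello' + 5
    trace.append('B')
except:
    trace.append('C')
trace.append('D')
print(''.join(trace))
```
CD

Exception raised in try, caught by bare except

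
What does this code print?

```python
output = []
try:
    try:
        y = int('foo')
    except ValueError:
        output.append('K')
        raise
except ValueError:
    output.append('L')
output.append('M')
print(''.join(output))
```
KLM

raise without argument re-raises current exception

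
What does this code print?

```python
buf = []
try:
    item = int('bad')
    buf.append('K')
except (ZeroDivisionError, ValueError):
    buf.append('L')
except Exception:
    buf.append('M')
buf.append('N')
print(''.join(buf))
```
LN

ValueError matches tuple containing it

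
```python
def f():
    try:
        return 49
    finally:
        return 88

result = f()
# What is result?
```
88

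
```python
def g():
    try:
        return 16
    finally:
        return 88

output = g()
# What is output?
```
88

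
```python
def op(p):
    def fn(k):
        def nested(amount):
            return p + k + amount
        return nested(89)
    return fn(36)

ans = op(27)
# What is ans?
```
152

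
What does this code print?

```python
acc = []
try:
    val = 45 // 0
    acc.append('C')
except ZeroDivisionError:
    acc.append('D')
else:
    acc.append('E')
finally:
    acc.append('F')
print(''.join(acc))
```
DF

Exception: except runs, else skipped, finally runs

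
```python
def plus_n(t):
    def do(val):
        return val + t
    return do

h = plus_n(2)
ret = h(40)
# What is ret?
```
42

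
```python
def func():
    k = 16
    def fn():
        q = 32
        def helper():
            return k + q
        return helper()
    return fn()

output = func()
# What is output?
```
48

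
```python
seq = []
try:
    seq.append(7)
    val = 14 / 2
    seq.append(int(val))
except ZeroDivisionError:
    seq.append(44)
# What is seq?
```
[7, 7]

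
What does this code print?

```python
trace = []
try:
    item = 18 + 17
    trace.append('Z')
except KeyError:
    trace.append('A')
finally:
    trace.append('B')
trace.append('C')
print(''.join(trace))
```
ZBC

finally runs after normal execution too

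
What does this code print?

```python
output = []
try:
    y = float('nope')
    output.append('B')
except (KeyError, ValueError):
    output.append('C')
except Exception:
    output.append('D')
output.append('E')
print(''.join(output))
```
CE

ValueError matches tuple containing it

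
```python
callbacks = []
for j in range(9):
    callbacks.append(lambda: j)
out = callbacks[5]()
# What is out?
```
8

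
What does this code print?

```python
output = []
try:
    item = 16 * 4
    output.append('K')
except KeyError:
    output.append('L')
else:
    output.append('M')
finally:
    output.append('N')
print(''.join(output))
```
KMN

else runs before finally when no exception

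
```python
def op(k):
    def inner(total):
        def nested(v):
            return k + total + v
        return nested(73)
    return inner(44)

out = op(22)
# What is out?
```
139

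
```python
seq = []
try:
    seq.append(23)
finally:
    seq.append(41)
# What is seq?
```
[23, 41]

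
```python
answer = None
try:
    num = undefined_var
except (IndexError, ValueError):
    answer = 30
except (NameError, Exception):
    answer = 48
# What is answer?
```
48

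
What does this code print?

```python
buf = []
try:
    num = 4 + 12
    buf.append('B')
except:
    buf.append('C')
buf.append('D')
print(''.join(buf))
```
BD

No exception, try block completes normally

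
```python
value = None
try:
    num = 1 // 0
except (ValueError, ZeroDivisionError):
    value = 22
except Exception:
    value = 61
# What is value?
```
22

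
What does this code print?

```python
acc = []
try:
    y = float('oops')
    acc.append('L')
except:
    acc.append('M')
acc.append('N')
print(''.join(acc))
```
MN

Exception raised in try, caught by bare except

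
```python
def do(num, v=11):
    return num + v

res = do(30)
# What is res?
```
41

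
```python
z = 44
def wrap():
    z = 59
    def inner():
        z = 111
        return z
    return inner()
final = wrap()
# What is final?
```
111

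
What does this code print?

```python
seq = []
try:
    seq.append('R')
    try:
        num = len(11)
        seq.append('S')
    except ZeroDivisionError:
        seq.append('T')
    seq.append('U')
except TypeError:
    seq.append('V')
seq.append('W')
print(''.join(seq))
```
RVW

Inner handler doesn't match, propagates to outer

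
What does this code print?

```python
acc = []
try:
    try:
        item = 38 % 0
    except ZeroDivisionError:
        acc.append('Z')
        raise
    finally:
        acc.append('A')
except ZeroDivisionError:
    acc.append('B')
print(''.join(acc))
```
ZAB

finally runs before re-raised exception propagates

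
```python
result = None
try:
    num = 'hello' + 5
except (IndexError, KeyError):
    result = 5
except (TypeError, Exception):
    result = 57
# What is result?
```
57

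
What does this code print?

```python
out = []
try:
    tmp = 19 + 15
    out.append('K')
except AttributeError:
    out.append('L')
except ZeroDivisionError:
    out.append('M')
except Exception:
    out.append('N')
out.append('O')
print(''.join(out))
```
KO

No exception, try block completes normally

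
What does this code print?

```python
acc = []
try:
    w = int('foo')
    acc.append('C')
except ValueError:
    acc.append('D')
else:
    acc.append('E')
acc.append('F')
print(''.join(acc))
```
DF

else block skipped when exception is caught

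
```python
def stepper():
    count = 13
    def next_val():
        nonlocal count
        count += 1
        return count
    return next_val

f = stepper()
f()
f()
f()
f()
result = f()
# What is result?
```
18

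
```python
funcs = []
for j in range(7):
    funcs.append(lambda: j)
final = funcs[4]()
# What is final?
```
6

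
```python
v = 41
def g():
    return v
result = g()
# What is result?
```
41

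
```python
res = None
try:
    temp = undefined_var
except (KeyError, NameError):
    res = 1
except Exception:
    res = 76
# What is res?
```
1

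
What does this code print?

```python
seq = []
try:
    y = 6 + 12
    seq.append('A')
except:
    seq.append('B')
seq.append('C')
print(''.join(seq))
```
AC

No exception, try block completes normally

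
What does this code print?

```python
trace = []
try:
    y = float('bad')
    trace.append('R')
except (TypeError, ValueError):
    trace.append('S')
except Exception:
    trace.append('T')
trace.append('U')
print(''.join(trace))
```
SU

ValueError matches tuple containing it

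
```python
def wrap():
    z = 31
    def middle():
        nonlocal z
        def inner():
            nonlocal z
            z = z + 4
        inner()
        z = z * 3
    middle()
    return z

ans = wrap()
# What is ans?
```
105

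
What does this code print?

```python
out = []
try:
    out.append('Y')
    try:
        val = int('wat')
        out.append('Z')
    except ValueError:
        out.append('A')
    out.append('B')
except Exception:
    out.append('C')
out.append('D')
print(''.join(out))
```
YABD

Inner exception caught by inner handler, outer continues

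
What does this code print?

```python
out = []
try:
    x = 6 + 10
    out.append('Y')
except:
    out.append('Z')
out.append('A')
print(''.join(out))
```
YA

No exception, try block completes normally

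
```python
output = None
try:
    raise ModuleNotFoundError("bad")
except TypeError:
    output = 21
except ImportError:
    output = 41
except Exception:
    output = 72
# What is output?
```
41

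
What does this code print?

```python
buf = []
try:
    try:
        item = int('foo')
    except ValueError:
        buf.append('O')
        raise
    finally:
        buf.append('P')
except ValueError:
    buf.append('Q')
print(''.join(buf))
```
OPQ

finally runs before re-raised exception propagates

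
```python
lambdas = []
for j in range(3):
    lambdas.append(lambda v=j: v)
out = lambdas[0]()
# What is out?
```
0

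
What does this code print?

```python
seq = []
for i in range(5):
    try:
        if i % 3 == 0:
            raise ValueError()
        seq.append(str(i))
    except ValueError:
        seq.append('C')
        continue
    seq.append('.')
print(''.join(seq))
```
C1.2.C4.

continue in except skips rest of loop body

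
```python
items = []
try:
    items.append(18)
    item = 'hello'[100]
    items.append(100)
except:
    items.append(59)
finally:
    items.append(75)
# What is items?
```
[18, 59, 75]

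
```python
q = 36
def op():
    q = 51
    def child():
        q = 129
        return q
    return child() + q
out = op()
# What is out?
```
180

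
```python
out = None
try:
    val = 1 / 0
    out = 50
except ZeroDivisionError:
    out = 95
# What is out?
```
95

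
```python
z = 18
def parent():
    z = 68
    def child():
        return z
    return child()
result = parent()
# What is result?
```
68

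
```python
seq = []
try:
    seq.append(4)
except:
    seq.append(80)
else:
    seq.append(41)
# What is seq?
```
[4, 41]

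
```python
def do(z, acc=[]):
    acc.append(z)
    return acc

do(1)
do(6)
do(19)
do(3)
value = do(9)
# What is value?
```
[1, 6, 19, 3, 9]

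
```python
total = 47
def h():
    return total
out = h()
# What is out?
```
47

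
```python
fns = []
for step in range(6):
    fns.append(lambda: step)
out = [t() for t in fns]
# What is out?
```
[5, 5, 5, 5, 5, 5]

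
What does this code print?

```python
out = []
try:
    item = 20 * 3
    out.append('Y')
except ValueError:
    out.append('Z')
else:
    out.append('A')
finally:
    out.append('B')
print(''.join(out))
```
YAB

else runs before finally when no exception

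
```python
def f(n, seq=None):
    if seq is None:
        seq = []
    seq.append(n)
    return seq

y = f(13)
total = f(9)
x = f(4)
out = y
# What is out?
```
[13]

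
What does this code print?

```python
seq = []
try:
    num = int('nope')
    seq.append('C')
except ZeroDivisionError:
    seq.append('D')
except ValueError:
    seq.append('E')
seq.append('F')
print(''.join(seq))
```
EF

ValueError is caught by its specific handler, not ZeroDivisionError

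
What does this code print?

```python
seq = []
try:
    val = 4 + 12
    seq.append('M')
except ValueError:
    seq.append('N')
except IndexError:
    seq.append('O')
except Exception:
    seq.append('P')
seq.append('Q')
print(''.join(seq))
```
MQ

No exception, try block completes normally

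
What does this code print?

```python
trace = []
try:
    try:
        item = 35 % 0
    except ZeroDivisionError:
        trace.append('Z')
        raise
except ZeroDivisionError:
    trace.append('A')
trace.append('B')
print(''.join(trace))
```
ZAB

raise without argument re-raises current exception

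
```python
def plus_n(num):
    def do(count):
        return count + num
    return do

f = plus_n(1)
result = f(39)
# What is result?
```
40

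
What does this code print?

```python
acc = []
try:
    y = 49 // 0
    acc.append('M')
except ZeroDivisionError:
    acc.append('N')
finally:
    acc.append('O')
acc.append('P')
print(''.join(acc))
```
NOP

finally always runs, even after exception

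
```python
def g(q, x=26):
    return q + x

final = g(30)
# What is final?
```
56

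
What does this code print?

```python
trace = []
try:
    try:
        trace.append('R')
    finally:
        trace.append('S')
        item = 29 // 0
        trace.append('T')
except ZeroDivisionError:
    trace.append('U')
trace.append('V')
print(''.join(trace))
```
RSUV

Exception in inner finally caught by outer except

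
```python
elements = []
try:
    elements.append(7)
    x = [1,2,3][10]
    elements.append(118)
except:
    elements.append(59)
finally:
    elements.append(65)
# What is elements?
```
[7, 59, 65]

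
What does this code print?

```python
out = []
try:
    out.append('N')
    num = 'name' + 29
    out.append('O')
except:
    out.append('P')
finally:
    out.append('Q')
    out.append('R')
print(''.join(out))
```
NPQR

Code before exception runs, then except, then all of finally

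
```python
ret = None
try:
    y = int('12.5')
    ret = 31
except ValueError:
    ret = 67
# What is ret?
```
67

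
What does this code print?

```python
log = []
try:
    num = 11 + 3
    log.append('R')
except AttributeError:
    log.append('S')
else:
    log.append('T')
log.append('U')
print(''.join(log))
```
RTU

else block runs when no exception occurs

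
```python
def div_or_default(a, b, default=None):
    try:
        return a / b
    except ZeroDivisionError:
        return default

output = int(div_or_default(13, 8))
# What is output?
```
1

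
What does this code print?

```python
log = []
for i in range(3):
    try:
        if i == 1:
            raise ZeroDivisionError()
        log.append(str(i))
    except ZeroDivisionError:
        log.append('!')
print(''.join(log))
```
0!2

Exception on i=1 caught, loop continues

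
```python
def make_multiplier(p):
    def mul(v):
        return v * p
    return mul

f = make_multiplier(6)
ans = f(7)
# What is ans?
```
42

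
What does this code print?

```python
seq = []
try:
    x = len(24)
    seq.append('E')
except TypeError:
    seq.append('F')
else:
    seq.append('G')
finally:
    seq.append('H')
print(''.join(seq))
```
FH

Exception: except runs, else skipped, finally runs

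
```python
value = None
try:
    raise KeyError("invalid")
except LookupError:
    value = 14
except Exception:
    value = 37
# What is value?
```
14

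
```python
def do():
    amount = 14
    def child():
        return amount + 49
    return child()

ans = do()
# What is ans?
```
63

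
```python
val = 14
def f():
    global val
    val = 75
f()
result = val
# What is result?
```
75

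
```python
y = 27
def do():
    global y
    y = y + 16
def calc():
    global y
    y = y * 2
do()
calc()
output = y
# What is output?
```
86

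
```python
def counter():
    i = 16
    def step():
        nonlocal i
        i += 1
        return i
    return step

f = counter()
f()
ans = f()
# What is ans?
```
18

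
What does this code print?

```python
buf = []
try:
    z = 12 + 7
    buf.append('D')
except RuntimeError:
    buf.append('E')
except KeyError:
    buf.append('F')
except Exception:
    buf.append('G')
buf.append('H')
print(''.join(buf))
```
DH

No exception, try block completes normally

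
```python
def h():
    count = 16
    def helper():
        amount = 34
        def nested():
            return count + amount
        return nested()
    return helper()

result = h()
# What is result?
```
50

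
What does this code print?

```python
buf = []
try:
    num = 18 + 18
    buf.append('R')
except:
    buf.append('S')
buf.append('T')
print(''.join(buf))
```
RT

No exception, try block completes normally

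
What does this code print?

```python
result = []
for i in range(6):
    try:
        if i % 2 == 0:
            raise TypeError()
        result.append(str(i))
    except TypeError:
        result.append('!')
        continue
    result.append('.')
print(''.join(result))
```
!1.!3.!5.

continue in except skips rest of loop body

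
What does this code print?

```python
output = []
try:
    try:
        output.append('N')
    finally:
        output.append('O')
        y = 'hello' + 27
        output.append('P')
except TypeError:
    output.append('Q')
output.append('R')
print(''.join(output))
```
NOQR

Exception in inner finally caught by outer except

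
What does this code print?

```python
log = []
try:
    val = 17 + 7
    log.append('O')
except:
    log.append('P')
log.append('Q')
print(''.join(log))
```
OQ

No exception, try block completes normally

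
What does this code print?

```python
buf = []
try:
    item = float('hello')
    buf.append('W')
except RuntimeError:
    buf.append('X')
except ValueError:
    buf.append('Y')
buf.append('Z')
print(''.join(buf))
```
YZ

ValueError is caught by its specific handler, not RuntimeError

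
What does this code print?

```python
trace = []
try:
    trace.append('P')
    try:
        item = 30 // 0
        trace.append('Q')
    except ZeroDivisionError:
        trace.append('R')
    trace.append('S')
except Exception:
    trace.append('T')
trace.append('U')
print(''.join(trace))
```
PRSU

Inner exception caught by inner handler, outer continues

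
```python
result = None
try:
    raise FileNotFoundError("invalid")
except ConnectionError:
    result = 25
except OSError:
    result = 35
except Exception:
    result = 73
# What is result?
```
35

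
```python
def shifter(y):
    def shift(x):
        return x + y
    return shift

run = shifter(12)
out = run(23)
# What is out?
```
35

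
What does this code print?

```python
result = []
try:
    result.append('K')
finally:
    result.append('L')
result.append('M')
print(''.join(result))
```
KLM

try/finally without except, no exception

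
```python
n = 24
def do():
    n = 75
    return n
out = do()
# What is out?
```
75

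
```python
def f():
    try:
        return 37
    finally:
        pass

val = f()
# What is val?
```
37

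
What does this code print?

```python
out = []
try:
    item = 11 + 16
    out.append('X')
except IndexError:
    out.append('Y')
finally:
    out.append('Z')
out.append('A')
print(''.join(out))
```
XZA

finally runs after normal execution too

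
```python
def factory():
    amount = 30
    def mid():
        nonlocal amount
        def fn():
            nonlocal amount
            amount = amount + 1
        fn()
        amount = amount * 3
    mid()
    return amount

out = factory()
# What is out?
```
93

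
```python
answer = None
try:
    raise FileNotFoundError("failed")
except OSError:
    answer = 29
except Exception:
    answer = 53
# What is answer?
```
29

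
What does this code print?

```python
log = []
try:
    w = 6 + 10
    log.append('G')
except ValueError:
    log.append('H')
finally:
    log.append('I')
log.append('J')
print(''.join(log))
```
GIJ

finally runs after normal execution too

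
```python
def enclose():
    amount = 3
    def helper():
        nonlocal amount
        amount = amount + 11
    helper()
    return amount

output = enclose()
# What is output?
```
14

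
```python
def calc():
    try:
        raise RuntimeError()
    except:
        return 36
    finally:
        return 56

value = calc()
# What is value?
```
56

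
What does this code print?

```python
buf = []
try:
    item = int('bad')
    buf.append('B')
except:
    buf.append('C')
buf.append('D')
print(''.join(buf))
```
CD

Exception raised in try, caught by bare except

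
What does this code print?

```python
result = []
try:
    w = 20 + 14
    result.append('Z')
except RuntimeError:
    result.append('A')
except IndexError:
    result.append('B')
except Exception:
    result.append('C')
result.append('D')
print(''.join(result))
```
ZD

No exception, try block completes normally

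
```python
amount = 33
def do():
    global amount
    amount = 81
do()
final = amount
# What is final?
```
81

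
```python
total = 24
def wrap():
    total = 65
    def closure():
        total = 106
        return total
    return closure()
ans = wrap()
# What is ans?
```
106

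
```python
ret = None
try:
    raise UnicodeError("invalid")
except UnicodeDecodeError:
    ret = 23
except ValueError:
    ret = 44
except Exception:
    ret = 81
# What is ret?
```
44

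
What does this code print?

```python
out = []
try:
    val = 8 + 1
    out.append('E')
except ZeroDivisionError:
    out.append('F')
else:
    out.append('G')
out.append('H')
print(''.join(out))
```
EGH

else block runs when no exception occurs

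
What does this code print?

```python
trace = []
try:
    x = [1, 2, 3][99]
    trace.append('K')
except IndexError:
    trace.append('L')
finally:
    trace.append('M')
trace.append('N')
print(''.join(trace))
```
LMN

finally always runs, even after exception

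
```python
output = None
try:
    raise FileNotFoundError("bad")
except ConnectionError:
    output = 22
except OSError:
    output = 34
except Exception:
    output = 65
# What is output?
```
34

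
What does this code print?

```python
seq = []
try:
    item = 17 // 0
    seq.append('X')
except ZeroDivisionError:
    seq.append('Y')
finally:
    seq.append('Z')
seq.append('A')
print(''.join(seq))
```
YZA

finally always runs, even after exception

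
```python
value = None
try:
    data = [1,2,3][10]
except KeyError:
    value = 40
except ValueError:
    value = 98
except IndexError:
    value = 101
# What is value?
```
101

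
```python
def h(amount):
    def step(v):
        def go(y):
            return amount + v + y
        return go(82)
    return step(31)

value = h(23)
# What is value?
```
136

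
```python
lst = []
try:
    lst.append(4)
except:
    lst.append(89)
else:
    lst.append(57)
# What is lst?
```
[4, 57]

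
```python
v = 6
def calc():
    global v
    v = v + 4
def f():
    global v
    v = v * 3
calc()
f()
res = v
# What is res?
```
30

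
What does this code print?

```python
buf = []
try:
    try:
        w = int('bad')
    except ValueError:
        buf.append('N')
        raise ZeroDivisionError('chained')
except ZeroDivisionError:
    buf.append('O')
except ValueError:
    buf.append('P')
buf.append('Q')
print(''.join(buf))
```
NOQ

ZeroDivisionError raised and caught, original ValueError not re-raised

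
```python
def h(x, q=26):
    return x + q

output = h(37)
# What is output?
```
63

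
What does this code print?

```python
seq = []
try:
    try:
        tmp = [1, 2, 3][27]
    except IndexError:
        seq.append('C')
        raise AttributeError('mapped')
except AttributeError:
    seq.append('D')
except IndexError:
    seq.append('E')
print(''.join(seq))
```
CD

New AttributeError raised, caught by outer AttributeError handler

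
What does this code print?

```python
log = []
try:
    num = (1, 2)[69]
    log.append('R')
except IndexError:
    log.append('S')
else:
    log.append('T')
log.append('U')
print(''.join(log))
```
SU

else block skipped when exception is caught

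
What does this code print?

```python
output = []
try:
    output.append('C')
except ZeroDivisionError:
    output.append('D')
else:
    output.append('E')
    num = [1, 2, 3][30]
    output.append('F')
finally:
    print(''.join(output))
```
CE

Try succeeds, else appends 'E', IndexError in else is uncaught, finally prints before exception propagates ('F' never appended)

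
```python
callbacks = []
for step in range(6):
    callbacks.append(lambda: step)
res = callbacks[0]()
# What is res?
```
5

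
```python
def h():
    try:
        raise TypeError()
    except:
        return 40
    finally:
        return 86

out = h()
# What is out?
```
86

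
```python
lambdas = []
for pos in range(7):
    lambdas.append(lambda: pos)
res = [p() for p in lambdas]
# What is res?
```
[6, 6, 6, 6, 6, 6, 6]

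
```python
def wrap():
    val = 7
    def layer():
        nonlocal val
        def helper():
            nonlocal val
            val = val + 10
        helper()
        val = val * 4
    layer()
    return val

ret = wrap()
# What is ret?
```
68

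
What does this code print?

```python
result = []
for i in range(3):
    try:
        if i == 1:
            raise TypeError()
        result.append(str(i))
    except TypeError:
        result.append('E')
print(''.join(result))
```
0E2

Exception on i=1 caught, loop continues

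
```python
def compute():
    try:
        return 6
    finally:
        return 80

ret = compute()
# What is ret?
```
80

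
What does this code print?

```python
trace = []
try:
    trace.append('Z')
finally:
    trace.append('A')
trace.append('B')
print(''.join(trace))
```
ZAB

try/finally without except, no exception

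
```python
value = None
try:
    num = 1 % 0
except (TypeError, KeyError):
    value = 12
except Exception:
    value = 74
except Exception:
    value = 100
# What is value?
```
74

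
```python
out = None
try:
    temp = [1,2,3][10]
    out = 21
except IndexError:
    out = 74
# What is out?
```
74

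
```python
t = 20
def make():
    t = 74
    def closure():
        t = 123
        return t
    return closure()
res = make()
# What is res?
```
123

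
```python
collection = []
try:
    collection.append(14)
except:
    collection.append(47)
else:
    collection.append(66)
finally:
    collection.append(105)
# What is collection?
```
[14, 66, 105]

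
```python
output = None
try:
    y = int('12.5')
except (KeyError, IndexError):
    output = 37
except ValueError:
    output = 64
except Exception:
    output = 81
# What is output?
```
64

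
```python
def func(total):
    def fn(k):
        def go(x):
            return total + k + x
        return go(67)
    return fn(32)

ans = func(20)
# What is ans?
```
119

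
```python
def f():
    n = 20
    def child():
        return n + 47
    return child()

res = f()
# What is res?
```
67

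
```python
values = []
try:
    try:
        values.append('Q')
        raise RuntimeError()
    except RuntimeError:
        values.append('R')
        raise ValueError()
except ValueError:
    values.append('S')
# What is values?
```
['Q', 'R', 'S']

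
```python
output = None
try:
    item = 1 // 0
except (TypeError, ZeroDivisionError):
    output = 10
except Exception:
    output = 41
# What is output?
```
10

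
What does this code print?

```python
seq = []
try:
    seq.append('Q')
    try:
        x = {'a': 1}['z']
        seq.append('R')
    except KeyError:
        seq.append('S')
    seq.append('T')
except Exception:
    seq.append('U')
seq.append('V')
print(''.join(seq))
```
QSTV

Inner exception caught by inner handler, outer continues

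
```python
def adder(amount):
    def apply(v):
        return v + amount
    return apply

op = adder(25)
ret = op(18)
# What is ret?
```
43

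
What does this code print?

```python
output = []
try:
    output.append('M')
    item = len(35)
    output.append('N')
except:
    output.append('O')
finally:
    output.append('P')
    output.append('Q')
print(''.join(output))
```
MOPQ

Code before exception runs, then except, then all of finally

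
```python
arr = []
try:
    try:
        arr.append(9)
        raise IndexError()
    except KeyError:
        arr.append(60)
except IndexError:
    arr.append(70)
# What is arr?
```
[9, 70]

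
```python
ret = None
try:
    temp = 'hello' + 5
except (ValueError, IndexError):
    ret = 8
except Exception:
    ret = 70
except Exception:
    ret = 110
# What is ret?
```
70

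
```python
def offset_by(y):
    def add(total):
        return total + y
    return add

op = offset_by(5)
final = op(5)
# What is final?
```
10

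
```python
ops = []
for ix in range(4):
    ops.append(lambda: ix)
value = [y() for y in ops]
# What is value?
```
[3, 3, 3, 3]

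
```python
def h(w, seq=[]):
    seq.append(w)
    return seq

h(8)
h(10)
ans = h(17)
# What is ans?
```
[8, 10, 17]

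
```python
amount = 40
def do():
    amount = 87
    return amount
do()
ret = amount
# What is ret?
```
40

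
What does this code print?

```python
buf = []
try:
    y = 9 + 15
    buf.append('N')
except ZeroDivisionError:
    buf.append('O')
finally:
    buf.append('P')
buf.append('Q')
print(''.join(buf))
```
NPQ

finally runs after normal execution too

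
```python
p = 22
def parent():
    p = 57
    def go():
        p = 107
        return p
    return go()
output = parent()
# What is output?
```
107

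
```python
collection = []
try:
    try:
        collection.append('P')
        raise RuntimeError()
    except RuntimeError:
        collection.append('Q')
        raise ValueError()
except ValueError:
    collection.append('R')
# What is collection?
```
['P', 'Q', 'R']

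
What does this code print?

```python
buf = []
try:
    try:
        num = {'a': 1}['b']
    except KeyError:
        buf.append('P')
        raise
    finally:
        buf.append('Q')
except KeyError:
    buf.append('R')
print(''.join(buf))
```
PQR

finally runs before re-raised exception propagates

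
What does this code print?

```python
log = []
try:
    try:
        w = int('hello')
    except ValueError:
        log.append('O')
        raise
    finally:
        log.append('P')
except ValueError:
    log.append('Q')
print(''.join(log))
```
OPQ

finally runs before re-raised exception propagates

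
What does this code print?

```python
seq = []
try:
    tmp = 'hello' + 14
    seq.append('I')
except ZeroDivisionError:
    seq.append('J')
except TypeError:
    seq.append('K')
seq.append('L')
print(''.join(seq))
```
KL

TypeError is caught by its specific handler, not ZeroDivisionError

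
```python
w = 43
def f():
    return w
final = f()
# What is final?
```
43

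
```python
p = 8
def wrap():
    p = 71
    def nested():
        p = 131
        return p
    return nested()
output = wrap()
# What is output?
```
131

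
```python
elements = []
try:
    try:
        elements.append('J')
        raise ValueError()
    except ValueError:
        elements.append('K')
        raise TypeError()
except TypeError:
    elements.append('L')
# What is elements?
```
['J', 'K', 'L']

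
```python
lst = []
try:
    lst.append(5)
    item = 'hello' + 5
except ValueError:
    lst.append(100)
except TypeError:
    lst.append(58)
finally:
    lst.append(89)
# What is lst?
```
[5, 58, 89]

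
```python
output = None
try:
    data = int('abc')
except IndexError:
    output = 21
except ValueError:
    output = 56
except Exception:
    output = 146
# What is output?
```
56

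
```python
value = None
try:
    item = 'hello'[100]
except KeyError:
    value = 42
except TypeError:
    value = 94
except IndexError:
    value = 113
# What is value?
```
113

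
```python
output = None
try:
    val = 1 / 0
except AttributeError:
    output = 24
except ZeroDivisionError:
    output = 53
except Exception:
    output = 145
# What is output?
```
53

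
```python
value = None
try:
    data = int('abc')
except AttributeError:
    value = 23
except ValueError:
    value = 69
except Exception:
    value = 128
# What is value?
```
69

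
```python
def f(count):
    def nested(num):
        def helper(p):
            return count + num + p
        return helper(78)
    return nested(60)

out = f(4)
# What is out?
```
142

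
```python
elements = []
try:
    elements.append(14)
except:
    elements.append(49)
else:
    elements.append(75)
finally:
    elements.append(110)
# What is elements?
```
[14, 75, 110]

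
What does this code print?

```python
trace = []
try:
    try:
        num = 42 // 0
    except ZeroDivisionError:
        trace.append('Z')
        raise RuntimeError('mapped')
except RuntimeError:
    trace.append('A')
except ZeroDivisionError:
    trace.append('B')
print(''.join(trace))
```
ZA

New RuntimeError raised, caught by outer RuntimeError handler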